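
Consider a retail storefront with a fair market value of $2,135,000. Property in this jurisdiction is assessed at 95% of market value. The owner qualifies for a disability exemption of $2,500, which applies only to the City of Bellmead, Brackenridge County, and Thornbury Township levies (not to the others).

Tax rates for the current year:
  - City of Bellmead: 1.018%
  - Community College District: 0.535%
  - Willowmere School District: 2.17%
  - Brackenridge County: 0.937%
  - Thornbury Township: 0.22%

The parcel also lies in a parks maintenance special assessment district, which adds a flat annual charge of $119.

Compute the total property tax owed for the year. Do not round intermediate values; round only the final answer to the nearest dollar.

$99,043

Assessed value = $2,135,000 × 0.95 = $2,028,250
City of Bellmead: ($2,028,250 − $2,500) × 0.01018 = $2,025,750 × 0.01018 = $20,622.135
Community College District: $2,028,250 × 0.00535 = $10,851.1375
Willowmere School District: $2,028,250 × 0.0217 = $44,013.025
Brackenridge County: ($2,028,250 − $2,500) × 0.00937 = $2,025,750 × 0.00937 = $18,981.2775
Thornbury Township: ($2,028,250 − $2,500) × 0.0022 = $2,025,750 × 0.0022 = $4,456.65
Levies subtotal = $98,924.225
Total = $98,924.225 + $119 = $99,043.225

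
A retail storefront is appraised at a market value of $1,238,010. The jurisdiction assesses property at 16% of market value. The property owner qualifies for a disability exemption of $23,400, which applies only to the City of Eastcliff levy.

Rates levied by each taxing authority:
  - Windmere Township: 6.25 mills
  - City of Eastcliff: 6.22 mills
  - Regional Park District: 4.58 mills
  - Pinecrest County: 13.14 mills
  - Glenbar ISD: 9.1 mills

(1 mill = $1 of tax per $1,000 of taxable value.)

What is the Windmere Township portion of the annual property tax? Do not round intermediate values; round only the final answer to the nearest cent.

Assessed value = $1,238,010 × 0.16 = $198,081.6
Windmere Township taxable value = $198,081.6 (exemption does not apply)
Windmere Township levy = $198,081.6 × 0.00625 = $1,238.01

$1,238.01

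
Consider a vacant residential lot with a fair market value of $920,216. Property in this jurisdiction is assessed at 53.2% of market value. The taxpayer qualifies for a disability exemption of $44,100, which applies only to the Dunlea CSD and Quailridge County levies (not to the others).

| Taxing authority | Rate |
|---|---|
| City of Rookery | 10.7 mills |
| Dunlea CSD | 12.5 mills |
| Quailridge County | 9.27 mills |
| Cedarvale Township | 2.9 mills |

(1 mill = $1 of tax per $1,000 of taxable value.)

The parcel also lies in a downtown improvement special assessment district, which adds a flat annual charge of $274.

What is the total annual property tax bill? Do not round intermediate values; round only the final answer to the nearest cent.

$16,629.50

Assessed value = $920,216 × 0.532 = $489,554.912
City of Rookery: $489,554.912 × 0.0107 = $5,238.2375584
Dunlea CSD: ($489,554.912 − $44,100) × 0.0125 = $445,454.912 × 0.0125 = $5,568.1864
Quailridge County: ($489,554.912 − $44,100) × 0.00927 = $445,454.912 × 0.00927 = $4,129.36703424
Cedarvale Township: $489,554.912 × 0.0029 = $1,419.7092448
Levies subtotal = $16,355.50023744
Total = $16,355.50023744 + $274 = $16,629.50023744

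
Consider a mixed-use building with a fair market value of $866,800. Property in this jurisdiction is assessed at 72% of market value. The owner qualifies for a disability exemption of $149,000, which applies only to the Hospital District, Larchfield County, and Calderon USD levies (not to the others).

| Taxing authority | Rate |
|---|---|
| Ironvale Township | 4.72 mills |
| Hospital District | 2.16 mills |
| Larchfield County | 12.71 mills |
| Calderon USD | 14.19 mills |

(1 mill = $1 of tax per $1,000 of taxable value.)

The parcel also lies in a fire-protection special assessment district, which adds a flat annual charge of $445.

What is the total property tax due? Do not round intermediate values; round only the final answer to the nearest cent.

Assessed value = $866,800 × 0.72 = $624,096
Ironvale Township: $624,096 × 0.00472 = $2,945.73312
Hospital District: ($624,096 − $149,000) × 0.00216 = $475,096 × 0.00216 = $1,026.20736
Larchfield County: ($624,096 − $149,000) × 0.01271 = $475,096 × 0.01271 = $6,038.47016
Calderon USD: ($624,096 − $149,000) × 0.01419 = $475,096 × 0.01419 = $6,741.61224
Levies subtotal = $16,752.02288
Total = $16,752.02288 + $445 = $17,197.02288

$17,197.02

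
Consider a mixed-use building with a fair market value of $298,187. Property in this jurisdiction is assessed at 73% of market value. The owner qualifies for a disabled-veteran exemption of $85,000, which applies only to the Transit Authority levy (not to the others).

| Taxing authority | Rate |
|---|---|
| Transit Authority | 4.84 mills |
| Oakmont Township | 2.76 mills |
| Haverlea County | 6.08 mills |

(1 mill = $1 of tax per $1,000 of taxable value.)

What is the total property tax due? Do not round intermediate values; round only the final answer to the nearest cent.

$2,566.41

Assessed value = $298,187 × 0.73 = $217,676.51
Transit Authority: ($217,676.51 − $85,000) × 0.00484 = $132,676.51 × 0.00484 = $642.1543084
Oakmont Township: $217,676.51 × 0.00276 = $600.7871676
Haverlea County: $217,676.51 × 0.00608 = $1,323.4731808
Total = $2,566.4146568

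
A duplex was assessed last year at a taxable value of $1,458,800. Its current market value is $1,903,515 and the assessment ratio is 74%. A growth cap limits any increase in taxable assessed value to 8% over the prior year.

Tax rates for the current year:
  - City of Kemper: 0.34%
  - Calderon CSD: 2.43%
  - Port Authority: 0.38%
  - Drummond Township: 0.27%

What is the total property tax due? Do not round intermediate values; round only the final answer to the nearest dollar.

Uncapped assessed value = $1,903,515 × 0.74 = $1,408,601.1
Cap limit = $1,458,800 × 1.08 = $1,575,504
Taxable assessed value = min($1,408,601.1, $1,575,504) = $1,408,601.1 (cap does not bind)
City of Kemper: $1,408,601.1 × 0.0034 = $4,789.24374
Calderon CSD: $1,408,601.1 × 0.0243 = $34,229.00673
Port Authority: $1,408,601.1 × 0.0038 = $5,352.68418
Drummond Township: $1,408,601.1 × 0.0027 = $3,803.22297
Total = $48,174.15762

$48,174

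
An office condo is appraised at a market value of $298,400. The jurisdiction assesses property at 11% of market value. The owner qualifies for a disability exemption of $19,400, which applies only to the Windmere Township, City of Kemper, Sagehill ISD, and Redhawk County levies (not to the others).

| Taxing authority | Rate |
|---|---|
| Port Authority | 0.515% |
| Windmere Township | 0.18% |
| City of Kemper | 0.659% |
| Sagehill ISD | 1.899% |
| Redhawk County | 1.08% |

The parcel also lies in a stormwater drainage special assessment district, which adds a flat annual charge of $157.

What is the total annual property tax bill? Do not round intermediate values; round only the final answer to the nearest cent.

Assessed value = $298,400 × 0.11 = $32,824
Port Authority: $32,824 × 0.00515 = $169.0436
Windmere Township: ($32,824 − $19,400) × 0.0018 = $13,424 × 0.0018 = $24.1632
City of Kemper: ($32,824 − $19,400) × 0.00659 = $13,424 × 0.00659 = $88.46416
Sagehill ISD: ($32,824 − $19,400) × 0.01899 = $13,424 × 0.01899 = $254.92176
Redhawk County: ($32,824 − $19,400) × 0.0108 = $13,424 × 0.0108 = $144.9792
Levies subtotal = $681.57192
Total = $681.57192 + $157 = $838.57192

$838.57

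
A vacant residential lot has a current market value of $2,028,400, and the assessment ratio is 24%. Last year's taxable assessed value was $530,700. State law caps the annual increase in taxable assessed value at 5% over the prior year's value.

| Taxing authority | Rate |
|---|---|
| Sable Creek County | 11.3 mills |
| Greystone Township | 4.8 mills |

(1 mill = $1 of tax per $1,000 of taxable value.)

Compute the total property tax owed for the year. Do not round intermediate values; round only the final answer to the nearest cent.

Uncapped assessed value = $2,028,400 × 0.24 = $486,816
Cap limit = $530,700 × 1.05 = $557,235
Taxable assessed value = min($486,816, $557,235) = $486,816 (cap does not bind)
Sable Creek County: $486,816 × 0.0113 = $5,501.0208
Greystone Township: $486,816 × 0.0048 = $2,336.7168
Total = $7,837.7376

$7,837.74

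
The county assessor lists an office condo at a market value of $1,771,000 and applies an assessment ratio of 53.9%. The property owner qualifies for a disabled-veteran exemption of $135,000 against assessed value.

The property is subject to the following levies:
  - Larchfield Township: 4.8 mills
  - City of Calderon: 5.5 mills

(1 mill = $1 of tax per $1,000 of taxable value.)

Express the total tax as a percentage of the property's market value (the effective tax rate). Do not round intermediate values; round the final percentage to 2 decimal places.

0.48%

Assessed value = $1,771,000 × 0.539 = $954,569
Taxable value = $954,569 − $135,000 = $819,569
Larchfield Township: $819,569 × 0.0048 = $3,933.9312
City of Calderon: $819,569 × 0.0055 = $4,507.6295
Total tax = $8,441.5607
Effective rate = $8,441.5607 ÷ $1,771,000 = 0.48% of market value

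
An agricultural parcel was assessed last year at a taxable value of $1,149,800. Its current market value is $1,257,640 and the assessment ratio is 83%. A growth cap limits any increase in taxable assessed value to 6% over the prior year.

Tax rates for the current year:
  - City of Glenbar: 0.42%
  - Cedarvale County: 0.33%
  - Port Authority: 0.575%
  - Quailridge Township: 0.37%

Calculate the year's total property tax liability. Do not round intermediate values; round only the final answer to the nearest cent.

$17,693.11

Uncapped assessed value = $1,257,640 × 0.83 = $1,043,841.2
Cap limit = $1,149,800 × 1.06 = $1,218,788
Taxable assessed value = min($1,043,841.2, $1,218,788) = $1,043,841.2 (cap does not bind)
City of Glenbar: $1,043,841.2 × 0.0042 = $4,384.13304
Cedarvale County: $1,043,841.2 × 0.0033 = $3,444.67596
Port Authority: $1,043,841.2 × 0.00575 = $6,002.0869
Quailridge Township: $1,043,841.2 × 0.0037 = $3,862.21244
Total = $17,693.10834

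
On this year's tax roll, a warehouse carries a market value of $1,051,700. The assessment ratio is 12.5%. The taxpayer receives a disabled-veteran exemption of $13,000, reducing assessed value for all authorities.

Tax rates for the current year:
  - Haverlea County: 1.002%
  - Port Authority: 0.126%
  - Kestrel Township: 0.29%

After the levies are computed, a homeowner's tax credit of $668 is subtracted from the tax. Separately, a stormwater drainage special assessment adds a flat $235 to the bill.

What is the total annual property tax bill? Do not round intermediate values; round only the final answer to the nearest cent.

$1,246.80

Assessed value = $1,051,700 × 0.125 = $131,462.5
Taxable value = $131,462.5 − $13,000 = $118,462.5
Haverlea County: $118,462.5 × 0.01002 = $1,186.99425
Port Authority: $118,462.5 × 0.00126 = $149.26275
Kestrel Township: $118,462.5 × 0.0029 = $343.54125
Levies subtotal = $1,679.79825
After credit = $1,679.79825 − $668 = $1,011.79825
Total = $1,011.79825 + $235 = $1,246.79825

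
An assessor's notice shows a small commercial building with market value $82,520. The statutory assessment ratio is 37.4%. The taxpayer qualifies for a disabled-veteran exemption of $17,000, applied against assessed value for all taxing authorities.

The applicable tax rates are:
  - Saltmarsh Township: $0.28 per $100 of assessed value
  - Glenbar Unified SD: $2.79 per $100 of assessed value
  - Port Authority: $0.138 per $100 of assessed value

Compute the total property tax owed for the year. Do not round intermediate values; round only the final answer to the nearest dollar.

Assessed value = $82,520 × 0.374 = $30,862.48
Taxable value = $30,862.48 − $17,000 = $13,862.48
Saltmarsh Township: $13,862.48 × 0.0028 = $38.814944
Glenbar Unified SD: $13,862.48 × 0.0279 = $386.763192
Port Authority: $13,862.48 × 0.00138 = $19.1302224
Total = $38.814944 + $386.763192 + $19.1302224 = $444.7083584

$445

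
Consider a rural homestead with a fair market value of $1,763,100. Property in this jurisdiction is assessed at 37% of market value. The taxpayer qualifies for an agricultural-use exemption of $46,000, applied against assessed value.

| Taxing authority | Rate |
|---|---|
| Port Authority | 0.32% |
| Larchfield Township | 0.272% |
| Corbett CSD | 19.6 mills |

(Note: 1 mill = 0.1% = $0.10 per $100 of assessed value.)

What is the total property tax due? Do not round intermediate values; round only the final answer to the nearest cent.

Assessed value = $1,763,100 × 0.37 = $652,347
Taxable value = $652,347 − $46,000 = $606,347
Port Authority: $606,347 × 0.0032 = $1,940.3104
Larchfield Township: $606,347 × 0.00272 = $1,649.26384
Corbett CSD: $606,347 × 0.0196 = $11,884.4012
Total = $15,473.97544

$15,473.98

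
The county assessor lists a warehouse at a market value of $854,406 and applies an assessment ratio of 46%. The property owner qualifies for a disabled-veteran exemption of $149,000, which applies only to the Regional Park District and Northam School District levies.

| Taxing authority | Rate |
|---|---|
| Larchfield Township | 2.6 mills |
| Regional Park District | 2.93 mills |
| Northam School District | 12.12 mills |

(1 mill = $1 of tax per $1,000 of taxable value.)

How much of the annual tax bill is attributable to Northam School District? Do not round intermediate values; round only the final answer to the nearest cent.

Assessed value = $854,406 × 0.46 = $393,026.76
Northam School District taxable value = $393,026.76 − $149,000 = $244,026.76
Northam School District levy = $244,026.76 × 0.01212 = $2,957.6043312

$2,957.60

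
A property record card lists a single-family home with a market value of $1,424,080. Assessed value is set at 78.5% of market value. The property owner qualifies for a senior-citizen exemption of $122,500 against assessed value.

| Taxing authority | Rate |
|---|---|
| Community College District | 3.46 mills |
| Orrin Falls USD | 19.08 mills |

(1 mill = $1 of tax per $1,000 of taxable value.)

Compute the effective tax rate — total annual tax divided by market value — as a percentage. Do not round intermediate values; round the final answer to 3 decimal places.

1.575%

Assessed value = $1,424,080 × 0.785 = $1,117,902.8
Taxable value = $1,117,902.8 − $122,500 = $995,402.8
Community College District: $995,402.8 × 0.00346 = $3,444.093688
Orrin Falls USD: $995,402.8 × 0.01908 = $18,992.285424
Total tax = $22,436.379112
Effective rate = $22,436.379112 ÷ $1,424,080 = 1.575% of market value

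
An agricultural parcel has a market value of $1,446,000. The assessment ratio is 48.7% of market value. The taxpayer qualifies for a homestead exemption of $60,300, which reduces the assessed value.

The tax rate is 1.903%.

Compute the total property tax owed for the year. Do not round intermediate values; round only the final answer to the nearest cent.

Assessed value = $1,446,000 × 0.487 = $704,202
Taxable value = $704,202 − $60,300 = $643,902
Tax = $643,902 × 0.01903 = $12,253.45506

$12,253.46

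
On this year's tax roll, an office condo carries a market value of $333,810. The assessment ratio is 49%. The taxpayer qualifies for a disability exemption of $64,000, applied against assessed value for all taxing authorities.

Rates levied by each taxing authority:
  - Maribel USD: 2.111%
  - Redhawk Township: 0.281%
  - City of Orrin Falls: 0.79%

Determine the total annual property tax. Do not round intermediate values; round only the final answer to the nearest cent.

$3,168.22

Assessed value = $333,810 × 0.49 = $163,566.9
Taxable value = $163,566.9 − $64,000 = $99,566.9
Maribel USD: $99,566.9 × 0.02111 = $2,101.857259
Redhawk Township: $99,566.9 × 0.00281 = $279.782989
City of Orrin Falls: $99,566.9 × 0.0079 = $786.57851
Total = $2,101.857259 + $279.782989 + $786.57851 = $3,168.218758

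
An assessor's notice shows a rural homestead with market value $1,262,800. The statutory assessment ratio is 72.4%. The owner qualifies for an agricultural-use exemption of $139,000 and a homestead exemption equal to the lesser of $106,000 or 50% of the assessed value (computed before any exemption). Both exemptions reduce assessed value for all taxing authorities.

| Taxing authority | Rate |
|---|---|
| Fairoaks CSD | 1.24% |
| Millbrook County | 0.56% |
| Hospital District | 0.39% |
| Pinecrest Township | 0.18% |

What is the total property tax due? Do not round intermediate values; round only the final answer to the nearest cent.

Assessed value = $1,262,800 × 0.724 = $914,267.2
Homestead exemption = min($106,000, 50% × $914,267.2) = min($106,000, $457,133.6) = $106,000 (dollar cap binds)
Taxable value = $914,267.2 − $139,000 − $106,000 = $669,267.2
Fairoaks CSD: $669,267.2 × 0.0124 = $8,298.91328
Millbrook County: $669,267.2 × 0.0056 = $3,747.89632
Hospital District: $669,267.2 × 0.0039 = $2,610.14208
Pinecrest Township: $669,267.2 × 0.0018 = $1,204.68096
Total = $15,861.63264

$15,861.63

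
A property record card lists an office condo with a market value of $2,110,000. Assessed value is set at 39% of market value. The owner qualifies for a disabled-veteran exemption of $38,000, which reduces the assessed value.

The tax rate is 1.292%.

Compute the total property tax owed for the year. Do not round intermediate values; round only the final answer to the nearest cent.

$10,140.91

Assessed value = $2,110,000 × 0.39 = $822,900
Taxable value = $822,900 − $38,000 = $784,900
Tax = $784,900 × 0.01292 = $10,140.908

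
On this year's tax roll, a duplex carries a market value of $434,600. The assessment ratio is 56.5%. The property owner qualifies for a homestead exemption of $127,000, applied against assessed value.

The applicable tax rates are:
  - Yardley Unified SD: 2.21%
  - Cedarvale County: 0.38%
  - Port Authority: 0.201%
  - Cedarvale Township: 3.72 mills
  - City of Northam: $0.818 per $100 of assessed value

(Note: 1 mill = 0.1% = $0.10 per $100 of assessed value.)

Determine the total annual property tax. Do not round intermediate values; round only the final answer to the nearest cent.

Assessed value = $434,600 × 0.565 = $245,549
Taxable value = $245,549 − $127,000 = $118,549
Yardley Unified SD: $118,549 × 0.0221 = $2,619.9329
Cedarvale County: $118,549 × 0.0038 = $450.4862
Port Authority: $118,549 × 0.00201 = $238.28349
Cedarvale Township: $118,549 × 0.00372 = $441.00228
City of Northam: $118,549 × 0.00818 = $969.73082
Total = $4,719.43569

$4,719.44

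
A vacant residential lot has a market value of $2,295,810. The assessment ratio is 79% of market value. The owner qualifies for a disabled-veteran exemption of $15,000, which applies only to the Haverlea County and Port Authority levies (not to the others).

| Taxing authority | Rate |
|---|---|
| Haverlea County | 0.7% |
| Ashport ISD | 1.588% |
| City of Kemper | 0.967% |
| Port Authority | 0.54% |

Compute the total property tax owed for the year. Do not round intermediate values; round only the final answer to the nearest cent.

Assessed value = $2,295,810 × 0.79 = $1,813,689.9
Haverlea County: ($1,813,689.9 − $15,000) × 0.007 = $1,798,689.9 × 0.007 = $12,590.8293
Ashport ISD: $1,813,689.9 × 0.01588 = $28,801.395612
City of Kemper: $1,813,689.9 × 0.00967 = $17,538.381333
Port Authority: ($1,813,689.9 − $15,000) × 0.0054 = $1,798,689.9 × 0.0054 = $9,712.92546
Total = $68,643.531705

$68,643.53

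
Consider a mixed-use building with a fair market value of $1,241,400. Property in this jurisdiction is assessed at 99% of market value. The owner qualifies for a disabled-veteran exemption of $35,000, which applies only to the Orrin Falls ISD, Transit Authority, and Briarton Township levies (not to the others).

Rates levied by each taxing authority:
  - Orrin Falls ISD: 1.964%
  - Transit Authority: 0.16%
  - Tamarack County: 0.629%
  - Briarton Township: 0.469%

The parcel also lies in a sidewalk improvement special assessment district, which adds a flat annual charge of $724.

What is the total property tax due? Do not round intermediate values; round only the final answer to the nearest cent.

Assessed value = $1,241,400 × 0.99 = $1,228,986
Orrin Falls ISD: ($1,228,986 − $35,000) × 0.01964 = $1,193,986 × 0.01964 = $23,449.88504
Transit Authority: ($1,228,986 − $35,000) × 0.0016 = $1,193,986 × 0.0016 = $1,910.3776
Tamarack County: $1,228,986 × 0.00629 = $7,730.32194
Briarton Township: ($1,228,986 − $35,000) × 0.00469 = $1,193,986 × 0.00469 = $5,599.79434
Levies subtotal = $38,690.37892
Total = $38,690.37892 + $724 = $39,414.37892

$39,414.38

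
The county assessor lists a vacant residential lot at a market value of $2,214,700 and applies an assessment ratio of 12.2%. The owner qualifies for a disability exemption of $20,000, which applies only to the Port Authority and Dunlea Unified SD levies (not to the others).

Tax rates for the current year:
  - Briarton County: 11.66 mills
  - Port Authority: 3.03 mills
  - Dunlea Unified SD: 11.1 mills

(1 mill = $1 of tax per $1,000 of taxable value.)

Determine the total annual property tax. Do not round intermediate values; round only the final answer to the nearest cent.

$6,685.69

Assessed value = $2,214,700 × 0.122 = $270,193.4
Briarton County: $270,193.4 × 0.01166 = $3,150.455044
Port Authority: ($270,193.4 − $20,000) × 0.00303 = $250,193.4 × 0.00303 = $758.086002
Dunlea Unified SD: ($270,193.4 − $20,000) × 0.0111 = $250,193.4 × 0.0111 = $2,777.14674
Total = $6,685.687786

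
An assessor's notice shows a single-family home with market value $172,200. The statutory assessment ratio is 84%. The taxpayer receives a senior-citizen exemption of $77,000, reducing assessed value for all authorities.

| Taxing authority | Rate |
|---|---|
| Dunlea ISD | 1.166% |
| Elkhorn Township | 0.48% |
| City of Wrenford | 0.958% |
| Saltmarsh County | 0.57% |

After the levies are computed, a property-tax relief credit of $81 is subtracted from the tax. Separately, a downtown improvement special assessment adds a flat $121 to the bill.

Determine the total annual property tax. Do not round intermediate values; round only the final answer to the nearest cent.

$2,187.15

Assessed value = $172,200 × 0.84 = $144,648
Taxable value = $144,648 − $77,000 = $67,648
Dunlea ISD: $67,648 × 0.01166 = $788.77568
Elkhorn Township: $67,648 × 0.0048 = $324.7104
City of Wrenford: $67,648 × 0.00958 = $648.06784
Saltmarsh County: $67,648 × 0.0057 = $385.5936
Levies subtotal = $2,147.14752
After credit = $2,147.14752 − $81 = $2,066.14752
Total = $2,066.14752 + $121 = $2,187.14752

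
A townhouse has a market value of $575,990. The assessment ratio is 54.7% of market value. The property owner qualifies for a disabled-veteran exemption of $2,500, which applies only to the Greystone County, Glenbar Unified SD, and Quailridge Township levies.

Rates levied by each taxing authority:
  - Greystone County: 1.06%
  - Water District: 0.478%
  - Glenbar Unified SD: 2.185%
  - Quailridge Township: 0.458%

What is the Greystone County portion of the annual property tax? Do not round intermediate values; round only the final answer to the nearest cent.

Assessed value = $575,990 × 0.547 = $315,066.53
Greystone County taxable value = $315,066.53 − $2,500 = $312,566.53
Greystone County levy = $312,566.53 × 0.0106 = $3,313.205218

$3,313.21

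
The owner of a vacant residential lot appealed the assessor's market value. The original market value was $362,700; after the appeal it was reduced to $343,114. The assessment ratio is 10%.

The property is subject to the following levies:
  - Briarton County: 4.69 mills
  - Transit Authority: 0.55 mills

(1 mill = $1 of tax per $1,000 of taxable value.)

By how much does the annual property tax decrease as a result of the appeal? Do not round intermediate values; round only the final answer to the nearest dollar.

$10

Old assessed value = $362,700 × 0.1 = $36,270
New assessed value = $343,114 × 0.1 = $34,311.4
Combined rate = 0.00469 + 0.00055 = 0.00524
Old tax = $36,270 × 0.00524 = $190.0548
New tax = $34,311.4 × 0.00524 = $179.791736
Reduction = $190.0548 − $179.791736 = $10.263064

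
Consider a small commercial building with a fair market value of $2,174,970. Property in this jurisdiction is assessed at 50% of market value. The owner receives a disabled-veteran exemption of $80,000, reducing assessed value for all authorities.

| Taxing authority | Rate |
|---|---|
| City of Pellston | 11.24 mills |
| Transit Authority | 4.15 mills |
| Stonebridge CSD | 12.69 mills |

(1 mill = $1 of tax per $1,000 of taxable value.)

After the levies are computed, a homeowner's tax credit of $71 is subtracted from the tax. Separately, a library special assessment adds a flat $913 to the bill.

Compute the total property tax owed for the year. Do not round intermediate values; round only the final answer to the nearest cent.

Assessed value = $2,174,970 × 0.5 = $1,087,485
Taxable value = $1,087,485 − $80,000 = $1,007,485
City of Pellston: $1,007,485 × 0.01124 = $11,324.1314
Transit Authority: $1,007,485 × 0.00415 = $4,181.06275
Stonebridge CSD: $1,007,485 × 0.01269 = $12,784.98465
Levies subtotal = $28,290.1788
After credit = $28,290.1788 − $71 = $28,219.1788
Total = $28,219.1788 + $913 = $29,132.1788

$29,132.18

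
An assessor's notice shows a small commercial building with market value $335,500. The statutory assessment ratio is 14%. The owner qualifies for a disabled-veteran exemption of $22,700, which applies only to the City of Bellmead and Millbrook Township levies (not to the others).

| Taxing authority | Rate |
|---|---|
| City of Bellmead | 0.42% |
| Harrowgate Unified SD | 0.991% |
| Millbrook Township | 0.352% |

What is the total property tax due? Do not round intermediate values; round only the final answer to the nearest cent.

$652.84

Assessed value = $335,500 × 0.14 = $46,970
City of Bellmead: ($46,970 − $22,700) × 0.0042 = $24,270 × 0.0042 = $101.934
Harrowgate Unified SD: $46,970 × 0.00991 = $465.4727
Millbrook Township: ($46,970 − $22,700) × 0.00352 = $24,270 × 0.00352 = $85.4304
Total = $652.8371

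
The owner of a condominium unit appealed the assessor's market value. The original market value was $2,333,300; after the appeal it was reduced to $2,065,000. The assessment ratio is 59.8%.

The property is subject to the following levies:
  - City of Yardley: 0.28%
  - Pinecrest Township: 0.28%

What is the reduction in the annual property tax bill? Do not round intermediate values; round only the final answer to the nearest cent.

Old assessed value = $2,333,300 × 0.598 = $1,395,313.4
New assessed value = $2,065,000 × 0.598 = $1,234,870
Combined rate = 0.0028 + 0.0028 = 0.0056
Old tax = $1,395,313.4 × 0.0056 = $7,813.75504
New tax = $1,234,870 × 0.0056 = $6,915.272
Reduction = $7,813.75504 − $6,915.272 = $898.48304

$898.48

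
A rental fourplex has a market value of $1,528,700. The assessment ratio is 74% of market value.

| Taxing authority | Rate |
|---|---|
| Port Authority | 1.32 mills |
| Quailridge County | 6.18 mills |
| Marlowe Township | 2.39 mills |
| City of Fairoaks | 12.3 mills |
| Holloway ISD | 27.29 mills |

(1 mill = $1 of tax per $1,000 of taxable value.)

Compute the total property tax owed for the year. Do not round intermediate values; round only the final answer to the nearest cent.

$55,973.66

Assessed value = $1,528,700 × 0.74 = $1,131,238
Port Authority: $1,131,238 × 0.00132 = $1,493.23416
Quailridge County: $1,131,238 × 0.00618 = $6,991.05084
Marlowe Township: $1,131,238 × 0.00239 = $2,703.65882
City of Fairoaks: $1,131,238 × 0.0123 = $13,914.2274
Holloway ISD: $1,131,238 × 0.02729 = $30,871.48502
Total = $1,493.23416 + $6,991.05084 + $2,703.65882 + $13,914.2274 + $30,871.48502 = $55,973.65624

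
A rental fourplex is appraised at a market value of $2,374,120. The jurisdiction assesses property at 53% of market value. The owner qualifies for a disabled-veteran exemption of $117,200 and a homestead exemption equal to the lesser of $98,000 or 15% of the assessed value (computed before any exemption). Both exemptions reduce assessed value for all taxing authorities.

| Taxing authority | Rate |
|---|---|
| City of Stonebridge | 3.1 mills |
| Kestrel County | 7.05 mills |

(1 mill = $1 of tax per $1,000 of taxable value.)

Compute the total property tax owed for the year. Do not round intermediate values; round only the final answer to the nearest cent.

$10,587.30

Assessed value = $2,374,120 × 0.53 = $1,258,283.6
Homestead exemption = min($98,000, 15% × $1,258,283.6) = min($98,000, $188,742.54) = $98,000 (dollar cap binds)
Taxable value = $1,258,283.6 − $117,200 − $98,000 = $1,043,083.6
City of Stonebridge: $1,043,083.6 × 0.0031 = $3,233.55916
Kestrel County: $1,043,083.6 × 0.00705 = $7,353.73938
Total = $10,587.29854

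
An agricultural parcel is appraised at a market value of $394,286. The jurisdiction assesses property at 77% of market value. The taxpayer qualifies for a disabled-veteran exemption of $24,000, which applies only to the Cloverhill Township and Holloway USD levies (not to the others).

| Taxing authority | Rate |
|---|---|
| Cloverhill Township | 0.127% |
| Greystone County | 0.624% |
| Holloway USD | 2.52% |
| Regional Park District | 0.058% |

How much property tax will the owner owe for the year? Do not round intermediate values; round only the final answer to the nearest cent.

$9,471.57

Assessed value = $394,286 × 0.77 = $303,600.22
Cloverhill Township: ($303,600.22 − $24,000) × 0.00127 = $279,600.22 × 0.00127 = $355.0922794
Greystone County: $303,600.22 × 0.00624 = $1,894.4653728
Holloway USD: ($303,600.22 − $24,000) × 0.0252 = $279,600.22 × 0.0252 = $7,045.925544
Regional Park District: $303,600.22 × 0.00058 = $176.0881276
Total = $9,471.5713238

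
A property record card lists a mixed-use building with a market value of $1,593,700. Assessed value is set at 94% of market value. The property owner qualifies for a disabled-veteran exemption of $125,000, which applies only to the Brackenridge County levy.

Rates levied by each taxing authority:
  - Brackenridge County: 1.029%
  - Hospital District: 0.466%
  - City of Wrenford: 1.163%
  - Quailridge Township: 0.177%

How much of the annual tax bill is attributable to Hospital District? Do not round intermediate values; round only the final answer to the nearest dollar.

$6,981

Assessed value = $1,593,700 × 0.94 = $1,498,078
Hospital District taxable value = $1,498,078 (exemption does not apply)
Hospital District levy = $1,498,078 × 0.00466 = $6,981.04348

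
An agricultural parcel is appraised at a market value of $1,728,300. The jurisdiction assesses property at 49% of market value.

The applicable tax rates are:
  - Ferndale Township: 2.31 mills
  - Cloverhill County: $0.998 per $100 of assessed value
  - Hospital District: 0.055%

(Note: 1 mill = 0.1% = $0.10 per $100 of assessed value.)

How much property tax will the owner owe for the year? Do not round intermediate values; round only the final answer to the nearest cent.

$10,873.77

Assessed value = $1,728,300 × 0.49 = $846,867
Ferndale Township: $846,867 × 0.00231 = $1,956.26277
Cloverhill County: $846,867 × 0.00998 = $8,451.73266
Hospital District: $846,867 × 0.00055 = $465.77685
Total = $10,873.77228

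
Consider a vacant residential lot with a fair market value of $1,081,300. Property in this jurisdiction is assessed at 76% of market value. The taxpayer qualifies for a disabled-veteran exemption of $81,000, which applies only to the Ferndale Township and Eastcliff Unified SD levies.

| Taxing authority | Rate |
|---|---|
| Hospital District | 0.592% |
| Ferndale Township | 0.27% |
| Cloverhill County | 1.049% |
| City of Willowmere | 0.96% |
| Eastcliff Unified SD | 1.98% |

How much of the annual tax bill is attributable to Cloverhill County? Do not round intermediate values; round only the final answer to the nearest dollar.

$8,621

Assessed value = $1,081,300 × 0.76 = $821,788
Cloverhill County taxable value = $821,788 (exemption does not apply)
Cloverhill County levy = $821,788 × 0.01049 = $8,620.55612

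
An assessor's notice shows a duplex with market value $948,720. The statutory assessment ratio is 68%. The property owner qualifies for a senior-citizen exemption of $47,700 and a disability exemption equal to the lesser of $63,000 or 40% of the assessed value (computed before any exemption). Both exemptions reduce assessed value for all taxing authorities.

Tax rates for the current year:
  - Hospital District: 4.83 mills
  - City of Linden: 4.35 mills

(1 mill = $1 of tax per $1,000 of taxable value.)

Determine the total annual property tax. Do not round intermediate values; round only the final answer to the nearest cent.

$4,906.06

Assessed value = $948,720 × 0.68 = $645,129.6
Disability exemption = min($63,000, 40% × $645,129.6) = min($63,000, $258,051.84) = $63,000 (dollar cap binds)
Taxable value = $645,129.6 − $47,700 − $63,000 = $534,429.6
Hospital District: $534,429.6 × 0.00483 = $2,581.294968
City of Linden: $534,429.6 × 0.00435 = $2,324.76876
Total = $4,906.063728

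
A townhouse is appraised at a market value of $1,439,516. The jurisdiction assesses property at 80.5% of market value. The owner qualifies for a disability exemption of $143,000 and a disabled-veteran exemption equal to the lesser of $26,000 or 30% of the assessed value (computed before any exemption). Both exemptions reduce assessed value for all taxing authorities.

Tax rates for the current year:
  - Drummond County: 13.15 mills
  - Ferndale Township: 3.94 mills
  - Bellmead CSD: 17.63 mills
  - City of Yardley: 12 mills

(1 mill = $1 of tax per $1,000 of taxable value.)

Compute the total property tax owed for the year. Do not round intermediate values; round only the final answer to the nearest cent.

$46,243.94

Assessed value = $1,439,516 × 0.805 = $1,158,810.38
Disabled-veteran exemption = min($26,000, 30% × $1,158,810.38) = min($26,000, $347,643.114) = $26,000 (dollar cap binds)
Taxable value = $1,158,810.38 − $143,000 − $26,000 = $989,810.38
Drummond County: $989,810.38 × 0.01315 = $13,016.006497
Ferndale Township: $989,810.38 × 0.00394 = $3,899.8528972
Bellmead CSD: $989,810.38 × 0.01763 = $17,450.3569994
City of Yardley: $989,810.38 × 0.012 = $11,877.72456
Total = $46,243.9409536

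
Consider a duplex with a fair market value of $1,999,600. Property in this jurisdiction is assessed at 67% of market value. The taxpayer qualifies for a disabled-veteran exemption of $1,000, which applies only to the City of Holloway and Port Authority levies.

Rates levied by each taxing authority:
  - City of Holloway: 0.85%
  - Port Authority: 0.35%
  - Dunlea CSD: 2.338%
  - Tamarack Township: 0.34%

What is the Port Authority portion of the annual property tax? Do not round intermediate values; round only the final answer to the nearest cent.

Assessed value = $1,999,600 × 0.67 = $1,339,732
Port Authority taxable value = $1,339,732 − $1,000 = $1,338,732
Port Authority levy = $1,338,732 × 0.0035 = $4,685.562

$4,685.56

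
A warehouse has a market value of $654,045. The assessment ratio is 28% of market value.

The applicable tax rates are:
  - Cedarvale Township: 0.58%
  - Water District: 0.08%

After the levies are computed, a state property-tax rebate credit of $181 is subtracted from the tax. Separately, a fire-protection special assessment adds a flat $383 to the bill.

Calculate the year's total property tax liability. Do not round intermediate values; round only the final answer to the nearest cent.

Assessed value = $654,045 × 0.28 = $183,132.6
Cedarvale Township: $183,132.6 × 0.0058 = $1,062.16908
Water District: $183,132.6 × 0.0008 = $146.50608
Levies subtotal = $1,208.67516
After credit = $1,208.67516 − $181 = $1,027.67516
Total = $1,027.67516 + $383 = $1,410.67516

$1,410.68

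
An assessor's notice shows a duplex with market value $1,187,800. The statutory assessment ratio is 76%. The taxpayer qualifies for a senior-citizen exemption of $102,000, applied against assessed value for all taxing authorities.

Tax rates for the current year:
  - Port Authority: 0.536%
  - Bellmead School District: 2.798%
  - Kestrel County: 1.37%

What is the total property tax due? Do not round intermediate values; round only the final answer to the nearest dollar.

$37,666

Assessed value = $1,187,800 × 0.76 = $902,728
Taxable value = $902,728 − $102,000 = $800,728
Port Authority: $800,728 × 0.00536 = $4,291.90208
Bellmead School District: $800,728 × 0.02798 = $22,404.36944
Kestrel County: $800,728 × 0.0137 = $10,969.9736
Total = $4,291.90208 + $22,404.36944 + $10,969.9736 = $37,666.24512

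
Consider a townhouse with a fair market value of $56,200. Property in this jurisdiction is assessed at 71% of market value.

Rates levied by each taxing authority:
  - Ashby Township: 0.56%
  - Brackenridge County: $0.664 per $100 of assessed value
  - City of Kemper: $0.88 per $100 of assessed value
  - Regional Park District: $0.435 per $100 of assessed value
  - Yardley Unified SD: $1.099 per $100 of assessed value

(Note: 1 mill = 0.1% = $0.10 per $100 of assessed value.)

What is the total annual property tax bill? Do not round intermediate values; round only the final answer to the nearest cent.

$1,451.63

Assessed value = $56,200 × 0.71 = $39,902
Ashby Township: $39,902 × 0.0056 = $223.4512
Brackenridge County: $39,902 × 0.00664 = $264.94928
City of Kemper: $39,902 × 0.0088 = $351.1376
Regional Park District: $39,902 × 0.00435 = $173.5737
Yardley Unified SD: $39,902 × 0.01099 = $438.52298
Total = $1,451.63476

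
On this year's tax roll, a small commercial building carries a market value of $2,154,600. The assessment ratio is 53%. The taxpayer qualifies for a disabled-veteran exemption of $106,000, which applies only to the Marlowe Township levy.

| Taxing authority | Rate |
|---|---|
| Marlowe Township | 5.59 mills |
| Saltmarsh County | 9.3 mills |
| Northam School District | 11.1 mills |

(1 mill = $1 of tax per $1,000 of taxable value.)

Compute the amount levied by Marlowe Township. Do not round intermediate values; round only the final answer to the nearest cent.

Assessed value = $2,154,600 × 0.53 = $1,141,938
Marlowe Township taxable value = $1,141,938 − $106,000 = $1,035,938
Marlowe Township levy = $1,035,938 × 0.00559 = $5,790.89342

$5,790.89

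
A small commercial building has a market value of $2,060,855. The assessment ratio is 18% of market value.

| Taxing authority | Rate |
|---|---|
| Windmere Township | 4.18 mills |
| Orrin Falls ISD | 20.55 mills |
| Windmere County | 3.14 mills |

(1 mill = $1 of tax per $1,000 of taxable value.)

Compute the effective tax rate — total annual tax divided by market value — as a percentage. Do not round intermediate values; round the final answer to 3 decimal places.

0.502%

Assessed value = $2,060,855 × 0.18 = $370,953.9
Windmere Township: $370,953.9 × 0.00418 = $1,550.587302
Orrin Falls ISD: $370,953.9 × 0.02055 = $7,623.102645
Windmere County: $370,953.9 × 0.00314 = $1,164.795246
Total tax = $10,338.485193
Effective rate = $10,338.485193 ÷ $2,060,855 = 0.502% of market value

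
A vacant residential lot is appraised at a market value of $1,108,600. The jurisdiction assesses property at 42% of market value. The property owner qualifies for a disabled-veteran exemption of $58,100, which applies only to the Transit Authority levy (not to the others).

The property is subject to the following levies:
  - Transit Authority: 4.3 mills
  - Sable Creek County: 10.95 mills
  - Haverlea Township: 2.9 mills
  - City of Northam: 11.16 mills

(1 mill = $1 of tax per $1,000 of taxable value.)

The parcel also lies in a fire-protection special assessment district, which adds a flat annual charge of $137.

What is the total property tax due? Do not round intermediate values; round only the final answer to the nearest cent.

$13,534.26

Assessed value = $1,108,600 × 0.42 = $465,612
Transit Authority: ($465,612 − $58,100) × 0.0043 = $407,512 × 0.0043 = $1,752.3016
Sable Creek County: $465,612 × 0.01095 = $5,098.4514
Haverlea Township: $465,612 × 0.0029 = $1,350.2748
City of Northam: $465,612 × 0.01116 = $5,196.22992
Levies subtotal = $13,397.25772
Total = $13,397.25772 + $137 = $13,534.25772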